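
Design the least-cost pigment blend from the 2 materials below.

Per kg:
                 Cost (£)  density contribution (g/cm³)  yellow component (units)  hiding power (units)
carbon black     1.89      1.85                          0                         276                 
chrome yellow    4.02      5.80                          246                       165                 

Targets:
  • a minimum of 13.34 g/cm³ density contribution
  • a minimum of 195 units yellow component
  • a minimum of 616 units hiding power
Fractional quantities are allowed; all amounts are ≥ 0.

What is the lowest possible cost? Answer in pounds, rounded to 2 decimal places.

£9.89

Let x1 = kg of carbon black, x2 = kg of chrome yellow.
Minimize 1.89x1 + 4.02x2 subject to:
  1.85x1 + 5.8x2 ≥ 13.34   (density contribution)
  246x2 ≥ 195   (yellow component)
  276x1 + 165x2 ≥ 616   (hiding power)
  x1, x2 ≥ 0.
Both inputs are positive at the optimum. Binding constraints: density contribution and hiding power.
Solving gives x1 = 1.059, x2 = 1.962.
Total cost: 1.89·1.059 + 4.02·1.962 = 9.8888.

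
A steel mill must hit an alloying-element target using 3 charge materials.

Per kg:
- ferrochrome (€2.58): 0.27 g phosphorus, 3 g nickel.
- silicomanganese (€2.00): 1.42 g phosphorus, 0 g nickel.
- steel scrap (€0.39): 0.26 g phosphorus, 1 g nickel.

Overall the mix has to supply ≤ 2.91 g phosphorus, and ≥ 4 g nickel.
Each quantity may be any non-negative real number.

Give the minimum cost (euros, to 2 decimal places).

€1.56

Let x1 = kg of ferrochrome, x2 = kg of silicomanganese, x3 = kg of steel scrap.
Minimize 2.58x1 + 2x2 + 0.39x3 with:
  0.27x1 + 1.42x2 + 0.26x3 ≤ 2.91   (phosphorus)
  3x1 + 1x3 ≥ 4   (nickel)
  x1, x2, x3 ≥ 0.
The cheapest feasible vertex uses only steel scrap; ferrochrome, silicomanganese are not used. Binding constraint: nickel.
Solving gives x3 = 4.
Hence cost = 0.39·4 = €1.5600.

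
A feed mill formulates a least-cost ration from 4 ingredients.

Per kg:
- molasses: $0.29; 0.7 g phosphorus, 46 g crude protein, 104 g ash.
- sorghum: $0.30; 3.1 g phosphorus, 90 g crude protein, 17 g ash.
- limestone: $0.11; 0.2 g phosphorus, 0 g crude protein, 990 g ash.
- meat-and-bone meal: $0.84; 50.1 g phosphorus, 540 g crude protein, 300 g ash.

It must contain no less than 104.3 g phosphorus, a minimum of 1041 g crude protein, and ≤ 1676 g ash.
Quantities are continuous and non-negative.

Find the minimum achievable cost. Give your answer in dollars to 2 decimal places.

$1.75

Set it up as a linear program. Let x1 = kg of molasses, x2 = kg of sorghum, x3 = kg of limestone, x4 = kg of meat-and-bone meal.
Minimize 0.29x1 + 0.3x2 + 0.11x3 + 0.84x4 s.t.:
  0.7x1 + 3.1x2 + 0.2x3 + 50.1x4 ≥ 104.3   (phosphorus)
  46x1 + 90x2 + 540x4 ≥ 1041   (crude protein)
  104x1 + 17x2 + 990x3 + 300x4 ≤ 1676   (ash)
  x1, x2, x3, x4 ≥ 0.
At the optimum only meat-and-bone meal is positive (molasses, sorghum, limestone = 0). There the phosphorus constraint is tight.
So meat-and-bone meal = 2.082 kg.
Objective = 0.84·2.082 = 1.7489.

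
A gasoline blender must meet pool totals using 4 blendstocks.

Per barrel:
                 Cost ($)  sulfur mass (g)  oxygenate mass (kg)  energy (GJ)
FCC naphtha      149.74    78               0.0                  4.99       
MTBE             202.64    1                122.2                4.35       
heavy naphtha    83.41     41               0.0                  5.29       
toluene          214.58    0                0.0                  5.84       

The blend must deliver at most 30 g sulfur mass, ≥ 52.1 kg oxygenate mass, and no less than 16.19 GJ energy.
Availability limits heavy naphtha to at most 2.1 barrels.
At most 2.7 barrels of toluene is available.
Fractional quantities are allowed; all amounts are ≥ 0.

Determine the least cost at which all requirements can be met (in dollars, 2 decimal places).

$533.09

Let x1 = barrels of FCC naphtha, x2 = barrels of MTBE, x3 = barrels of heavy naphtha, x4 = barrels of toluene.
Minimize 149.74x1 + 202.64x2 + 83.41x3 + 214.58x4 s.t.:
  78x1 + 1x2 + 41x3 ≤ 30   (sulfur mass)
  122.2x2 ≥ 52.1   (oxygenate mass)
  4.99x1 + 4.35x2 + 5.29x3 + 5.84x4 ≥ 16.19   (energy)
  x3 ≤ 2.1
  x4 ≤ 2.7
  x1, x2, x3, x4 ≥ 0.
The cheapest feasible vertex uses only MTBE, heavy naphtha, toluene; FCC naphtha is not used. Binding constraints: sulfur mass, oxygenate mass, energy.
That vertex is x2 = 0.42635, x3 = 0.721309, x4 = 1.80131.
Objective = 202.64·0.42635 + 83.41·0.721309 + 214.58·1.80131 = 533.08505.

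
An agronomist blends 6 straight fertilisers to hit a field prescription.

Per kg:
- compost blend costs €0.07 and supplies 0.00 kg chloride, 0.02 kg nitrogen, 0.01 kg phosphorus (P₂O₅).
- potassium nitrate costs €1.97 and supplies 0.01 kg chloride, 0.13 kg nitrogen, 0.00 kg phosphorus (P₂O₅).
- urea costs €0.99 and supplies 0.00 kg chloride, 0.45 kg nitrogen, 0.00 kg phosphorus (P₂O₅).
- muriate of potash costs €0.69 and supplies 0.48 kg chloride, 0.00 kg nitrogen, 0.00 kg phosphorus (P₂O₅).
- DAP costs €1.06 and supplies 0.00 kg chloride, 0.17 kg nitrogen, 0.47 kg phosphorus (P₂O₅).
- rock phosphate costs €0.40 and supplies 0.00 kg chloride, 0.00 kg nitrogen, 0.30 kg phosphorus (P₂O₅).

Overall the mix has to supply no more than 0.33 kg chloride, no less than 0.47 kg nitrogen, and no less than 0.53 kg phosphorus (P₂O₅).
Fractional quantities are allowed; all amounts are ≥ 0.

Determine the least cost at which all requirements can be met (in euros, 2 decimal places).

Set it up as a linear program. Let x1 = kg of compost blend, x2 = kg of potassium nitrate, x3 = kg of urea, x4 = kg of muriate of potash, x5 = kg of DAP, x6 = kg of rock phosphate.
min 0.07x1 + 1.97x2 + 0.99x3 + 0.69x4 + 1.06x5 + 0.4x6 with:
  0.01x2 + 0.48x4 ≤ 0.33   (chloride)
  0.02x1 + 0.13x2 + 0.45x3 + 0.17x5 ≥ 0.47   (nitrogen)
  0.01x1 + 0.47x5 + 0.3x6 ≥ 0.53   (phosphorus (P₂O₅))
  x1, x2, x3, x4, x5, x6 ≥ 0.
The optimal basis is {urea, rock phosphate}; compost blend, potassium nitrate, muriate of potash, DAP drop out. There the nitrogen and phosphorus (P₂O₅) constraints are tight.
So urea = 1.044 kg, rock phosphate = 1.767 kg.
Cost = 0.99·1.044 + 0.4·1.767 = 1.7404.

€1.74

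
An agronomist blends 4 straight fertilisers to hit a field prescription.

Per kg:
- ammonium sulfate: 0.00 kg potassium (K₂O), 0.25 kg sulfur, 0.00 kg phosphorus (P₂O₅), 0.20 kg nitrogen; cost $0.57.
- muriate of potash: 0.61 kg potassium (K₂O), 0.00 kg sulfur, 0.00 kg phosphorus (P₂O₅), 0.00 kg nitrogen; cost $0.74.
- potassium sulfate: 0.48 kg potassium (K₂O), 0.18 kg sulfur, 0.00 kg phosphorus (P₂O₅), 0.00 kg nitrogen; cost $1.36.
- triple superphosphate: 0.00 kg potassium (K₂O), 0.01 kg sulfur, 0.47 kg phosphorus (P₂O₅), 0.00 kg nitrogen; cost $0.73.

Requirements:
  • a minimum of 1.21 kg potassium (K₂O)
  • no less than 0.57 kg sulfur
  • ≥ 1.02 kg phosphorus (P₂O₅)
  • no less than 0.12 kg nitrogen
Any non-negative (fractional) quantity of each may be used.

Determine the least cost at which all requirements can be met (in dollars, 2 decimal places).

$4.30

This is a linear program. Let x1 = kg of ammonium sulfate, x2 = kg of muriate of potash, x3 = kg of potassium sulfate, x4 = kg of triple superphosphate.
min 0.57x1 + 0.74x2 + 1.36x3 + 0.73x4 with:
  0.61x2 + 0.48x3 ≥ 1.21   (potassium (K₂O))
  0.25x1 + 0.18x3 + 0.01x4 ≥ 0.57   (sulfur)
  0.47x4 ≥ 1.02   (phosphorus (P₂O₅))
  0.2x1 ≥ 0.12   (nitrogen)
  x1, x2, x3, x4 ≥ 0.
The cheapest feasible vertex uses only ammonium sulfate, muriate of potash, triple superphosphate; potassium sulfate is not used. Binding constraints: potassium (K₂O), sulfur, phosphorus (P₂O₅).
So ammonium sulfate = 2.193 kg, muriate of potash = 1.984 kg, triple superphosphate = 2.17 kg.
Hence cost = 0.57·2.193 + 0.74·1.984 + 0.73·2.17 = $4.3023.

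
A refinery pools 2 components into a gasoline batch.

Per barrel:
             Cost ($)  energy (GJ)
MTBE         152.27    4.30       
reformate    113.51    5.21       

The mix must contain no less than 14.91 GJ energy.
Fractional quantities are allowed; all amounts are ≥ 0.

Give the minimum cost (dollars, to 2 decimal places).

This is a linear program. Let x1 = barrels of MTBE, x2 = barrels of reformate.
Minimize 152.27x1 + 113.51x2 s.t.:
  4.3x1 + 5.21x2 ≥ 14.91   (energy)
  x1, x2 ≥ 0.
The minimum-cost mix takes nothing from MTBE — only reformate. Binding constraint: energy.
Solving gives x2 = 2.8618.
Objective = 113.51·2.8618 = 324.8429.

$324.84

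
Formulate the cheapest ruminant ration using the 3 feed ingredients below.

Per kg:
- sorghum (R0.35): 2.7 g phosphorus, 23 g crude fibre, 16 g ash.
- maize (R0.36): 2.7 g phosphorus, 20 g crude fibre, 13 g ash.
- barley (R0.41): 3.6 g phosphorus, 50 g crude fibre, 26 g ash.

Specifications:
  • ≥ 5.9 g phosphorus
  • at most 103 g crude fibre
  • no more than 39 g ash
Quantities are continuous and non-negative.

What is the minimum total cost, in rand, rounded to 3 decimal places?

Let x1 = kg of sorghum, x2 = kg of maize, x3 = kg of barley.
Minimise 0.35x1 + 0.36x2 + 0.41x3 subject to:
  2.7x1 + 2.7x2 + 3.6x3 ≥ 5.9   (phosphorus)
  23x1 + 20x2 + 50x3 ≤ 103   (crude fibre)
  16x1 + 13x2 + 26x3 ≤ 39   (ash)
  x1, x2, x3 ≥ 0.
The optimal basis is {maize, barley}; sorghum drops out. The phosphorus and ash requirements are met with equality.
Solving gives x2 = 0.5556, x3 = 1.222.
Total cost: 0.36·0.5556 + 0.41·1.222 = 0.70104.

R0.701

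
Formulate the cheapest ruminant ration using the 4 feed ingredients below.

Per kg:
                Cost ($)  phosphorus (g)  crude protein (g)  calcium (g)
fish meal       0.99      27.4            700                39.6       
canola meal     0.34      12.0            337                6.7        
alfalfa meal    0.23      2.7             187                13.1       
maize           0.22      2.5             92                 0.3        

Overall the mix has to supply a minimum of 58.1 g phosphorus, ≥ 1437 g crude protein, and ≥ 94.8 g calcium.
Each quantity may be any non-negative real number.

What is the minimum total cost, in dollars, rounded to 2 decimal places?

$2.26

Set it up as a linear program. Let x1 = kg of fish meal, x2 = kg of canola meal, x3 = kg of alfalfa meal, x4 = kg of maize.
min 0.99x1 + 0.34x2 + 0.23x3 + 0.22x4 subject to:
  27.4x1 + 12x2 + 2.7x3 + 2.5x4 ≥ 58.1   (phosphorus)
  700x1 + 337x2 + 187x3 + 92x4 ≥ 1437   (crude protein)
  39.6x1 + 6.7x2 + 13.1x3 + 0.3x4 ≥ 94.8   (calcium)
  x1, x2, x3, x4 ≥ 0.
The optimal basis is {fish meal, alfalfa meal}; canola meal, maize drop out. There the phosphorus and calcium constraints are tight.
Solving gives x1 = 2.0044, x3 = 1.1775.
Hence cost = 0.99·2.0044 + 0.23·1.1775 = $2.2552.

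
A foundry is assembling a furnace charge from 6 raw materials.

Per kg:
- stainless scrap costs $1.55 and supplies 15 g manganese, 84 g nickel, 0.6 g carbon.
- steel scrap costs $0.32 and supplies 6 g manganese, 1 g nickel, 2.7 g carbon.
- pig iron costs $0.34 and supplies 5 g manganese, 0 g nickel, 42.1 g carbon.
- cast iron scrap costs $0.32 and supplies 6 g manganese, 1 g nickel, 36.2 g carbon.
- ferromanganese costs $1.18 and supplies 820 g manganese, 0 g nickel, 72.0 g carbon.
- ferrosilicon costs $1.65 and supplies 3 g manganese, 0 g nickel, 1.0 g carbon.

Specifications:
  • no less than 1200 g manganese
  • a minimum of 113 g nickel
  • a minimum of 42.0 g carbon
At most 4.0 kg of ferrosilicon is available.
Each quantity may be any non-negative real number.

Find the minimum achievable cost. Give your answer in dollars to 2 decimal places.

Set it up as a linear program. Let x1 = kg of stainless scrap, x2 = kg of steel scrap, x3 = kg of pig iron, x4 = kg of cast iron scrap, x5 = kg of ferromanganese, x6 = kg of ferrosilicon.
Minimize 1.55x1 + 0.32x2 + 0.34x3 + 0.32x4 + 1.18x5 + 1.65x6 s.t.:
  15x1 + 6x2 + 5x3 + 6x4 + 820x5 + 3x6 ≥ 1200   (manganese)
  84x1 + 1x2 + 1x4 ≥ 113   (nickel)
  0.6x1 + 2.7x2 + 42.1x3 + 36.2x4 + 72x5 + 1x6 ≥ 42   (carbon)
  x6 ≤ 4
  x1, x2, x3, x4, x5, x6 ≥ 0.
The optimal basis is {stainless scrap, ferromanganese}; steel scrap, pig iron, cast iron scrap, ferrosilicon drop out. Binding constraints: manganese and nickel.
So stainless scrap = 1.345 kg, ferromanganese = 1.439 kg.
Total cost: 1.55·1.345 + 1.18·1.439 = 3.7828.

$3.78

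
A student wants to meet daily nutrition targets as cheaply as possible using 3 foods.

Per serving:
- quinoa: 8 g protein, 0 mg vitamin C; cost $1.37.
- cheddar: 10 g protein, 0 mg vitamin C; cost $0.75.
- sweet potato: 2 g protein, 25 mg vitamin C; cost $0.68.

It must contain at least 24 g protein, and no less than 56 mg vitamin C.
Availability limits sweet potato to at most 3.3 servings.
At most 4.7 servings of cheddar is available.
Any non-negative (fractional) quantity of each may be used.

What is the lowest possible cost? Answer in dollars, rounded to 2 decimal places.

This is a linear program. Let x1 = servings of quinoa, x2 = servings of cheddar, x3 = servings of sweet potato.
Minimise 1.37x1 + 0.75x2 + 0.68x3 s.t.:
  8x1 + 10x2 + 2x3 ≥ 24   (protein)
  25x3 ≥ 56   (vitamin C)
  x3 ≤ 3.3
  x2 ≤ 4.7
  x1, x2, x3 ≥ 0.
At the optimum only cheddar, sweet potato are positive (quinoa = 0). The protein and vitamin C requirements are met with equality.
Optimal quantities: cheddar = 1.952 servings, sweet potato = 2.24 servings.
Cost = 0.75·1.952 + 0.68·2.24 = 2.9872.

$2.99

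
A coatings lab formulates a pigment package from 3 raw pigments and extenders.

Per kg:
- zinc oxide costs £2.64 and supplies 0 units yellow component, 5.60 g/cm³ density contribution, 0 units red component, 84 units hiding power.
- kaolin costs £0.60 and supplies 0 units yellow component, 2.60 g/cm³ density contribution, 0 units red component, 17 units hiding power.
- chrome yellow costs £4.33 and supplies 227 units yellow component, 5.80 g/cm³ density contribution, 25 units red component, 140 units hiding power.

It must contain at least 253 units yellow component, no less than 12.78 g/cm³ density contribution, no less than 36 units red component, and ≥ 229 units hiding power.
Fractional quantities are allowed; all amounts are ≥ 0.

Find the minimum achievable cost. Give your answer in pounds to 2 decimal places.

£7.26

Let x1 = kg of zinc oxide, x2 = kg of kaolin, x3 = kg of chrome yellow.
min 2.64x1 + 0.6x2 + 4.33x3 with:
  227x3 ≥ 253   (yellow component)
  5.6x1 + 2.6x2 + 5.8x3 ≥ 12.78   (density contribution)
  25x3 ≥ 36   (red component)
  84x1 + 17x2 + 140x3 ≥ 229   (hiding power)
  x1, x2, x3 ≥ 0.
The cheapest feasible vertex uses only kaolin, chrome yellow; zinc oxide is not used. The density contribution and red component requirements are met with equality.
Optimal quantities: kaolin = 1.703 kg, chrome yellow = 1.44 kg.
Hence cost = 0.6·1.703 + 4.33·1.44 = £7.2570.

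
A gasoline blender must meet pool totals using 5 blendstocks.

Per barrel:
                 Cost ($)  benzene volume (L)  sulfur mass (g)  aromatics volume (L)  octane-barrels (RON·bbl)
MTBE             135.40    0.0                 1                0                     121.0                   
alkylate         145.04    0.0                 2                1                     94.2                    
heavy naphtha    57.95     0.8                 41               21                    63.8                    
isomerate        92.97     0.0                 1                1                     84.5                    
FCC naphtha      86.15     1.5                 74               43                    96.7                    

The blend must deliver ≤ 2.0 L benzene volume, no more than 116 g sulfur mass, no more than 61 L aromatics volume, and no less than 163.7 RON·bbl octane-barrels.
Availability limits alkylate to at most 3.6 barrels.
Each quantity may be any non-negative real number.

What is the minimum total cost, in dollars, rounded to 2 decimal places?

$149.50

Set it up as a linear program. Let x1 = barrels of MTBE, x2 = barrels of alkylate, x3 = barrels of heavy naphtha, x4 = barrels of isomerate, x5 = barrels of FCC naphtha.
Minimize 135.4x1 + 145.04x2 + 57.95x3 + 92.97x4 + 86.15x5 subject to:
  0.8x3 + 1.5x5 ≤ 2   (benzene volume)
  1x1 + 2x2 + 41x3 + 1x4 + 74x5 ≤ 116   (sulfur mass)
  1x2 + 21x3 + 1x4 + 43x5 ≤ 61   (aromatics volume)
  121x1 + 94.2x2 + 63.8x3 + 84.5x4 + 96.7x5 ≥ 163.7   (octane-barrels)
  x2 ≤ 3.6
  x1, x2, x3, x4, x5 ≥ 0.
At the optimum only heavy naphtha, isomerate are positive (MTBE, alkylate, FCC naphtha = 0). There the benzene volume and octane-barrels constraints are tight.
Solving gives x3 = 2.5, x4 = 0.0497.
Objective = 57.95·2.5 + 92.97·0.0497 = 149.4956.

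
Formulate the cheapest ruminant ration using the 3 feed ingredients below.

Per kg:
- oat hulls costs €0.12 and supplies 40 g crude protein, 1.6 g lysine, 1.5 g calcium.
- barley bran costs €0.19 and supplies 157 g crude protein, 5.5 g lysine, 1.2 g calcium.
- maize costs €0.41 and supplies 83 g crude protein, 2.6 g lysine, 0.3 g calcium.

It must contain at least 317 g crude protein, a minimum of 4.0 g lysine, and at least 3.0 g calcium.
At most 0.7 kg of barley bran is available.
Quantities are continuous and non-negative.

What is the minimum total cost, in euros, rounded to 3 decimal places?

Let x1 = kg of oat hulls, x2 = kg of barley bran, x3 = kg of maize.
Minimize 0.12x1 + 0.19x2 + 0.41x3 subject to:
  40x1 + 157x2 + 83x3 ≥ 317   (crude protein)
  1.6x1 + 5.5x2 + 2.6x3 ≥ 4   (lysine)
  1.5x1 + 1.2x2 + 0.3x3 ≥ 3   (calcium)
  x2 ≤ 0.7
  x1, x2, x3 ≥ 0.
At the optimum only oat hulls, barley bran are positive (maize = 0). Binding constraints: crude protein and the barley bran cap.
So oat hulls = 5.178 kg, barley bran = 0.7 kg.
Total cost: 0.12·5.178 + 0.19·0.7 = 0.75436.

€0.754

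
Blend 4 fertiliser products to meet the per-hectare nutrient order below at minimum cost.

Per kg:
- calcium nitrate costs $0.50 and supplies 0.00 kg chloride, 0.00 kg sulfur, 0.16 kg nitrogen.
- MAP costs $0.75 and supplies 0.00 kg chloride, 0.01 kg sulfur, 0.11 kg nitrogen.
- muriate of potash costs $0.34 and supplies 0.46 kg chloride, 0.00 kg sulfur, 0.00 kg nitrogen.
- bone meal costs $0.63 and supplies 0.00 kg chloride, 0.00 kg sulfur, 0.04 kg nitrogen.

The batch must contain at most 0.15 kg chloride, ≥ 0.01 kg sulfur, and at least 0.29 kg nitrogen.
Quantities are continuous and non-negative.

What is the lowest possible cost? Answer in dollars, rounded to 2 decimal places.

$1.31

Treat it as an LP. Let x1 = kg of calcium nitrate, x2 = kg of MAP, x3 = kg of muriate of potash, x4 = kg of bone meal.
Minimise 0.5x1 + 0.75x2 + 0.34x3 + 0.63x4 subject to:
  0.46x3 ≤ 0.15   (chloride)
  0.01x2 ≥ 0.01   (sulfur)
  0.16x1 + 0.11x2 + 0.04x4 ≥ 0.29   (nitrogen)
  x1, x2, x3, x4 ≥ 0.
The minimum-cost mix takes nothing from muriate of potash, bone meal — only calcium nitrate, MAP. There the sulfur and nitrogen constraints are tight.
So calcium nitrate = 1.125 kg, MAP = 1 kg.
Hence cost = 0.5·1.125 + 0.75·1 = $1.3125.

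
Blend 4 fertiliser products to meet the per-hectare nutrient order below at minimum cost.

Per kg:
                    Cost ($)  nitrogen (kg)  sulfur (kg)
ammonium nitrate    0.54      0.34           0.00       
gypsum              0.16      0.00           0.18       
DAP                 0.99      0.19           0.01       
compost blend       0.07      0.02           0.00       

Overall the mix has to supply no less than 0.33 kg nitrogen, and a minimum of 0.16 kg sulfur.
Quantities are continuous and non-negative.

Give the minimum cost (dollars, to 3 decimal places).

$0.666

Let x1 = kg of ammonium nitrate, x2 = kg of gypsum, x3 = kg of DAP, x4 = kg of compost blend.
Minimize 0.54x1 + 0.16x2 + 0.99x3 + 0.07x4 with:
  0.34x1 + 0.19x3 + 0.02x4 ≥ 0.33   (nitrogen)
  0.18x2 + 0.01x3 ≥ 0.16   (sulfur)
  x1, x2, x3, x4 ≥ 0.
The minimum-cost mix takes nothing from DAP, compost blend — only ammonium nitrate, gypsum. There the nitrogen and sulfur constraints are tight.
Solving gives x1 = 0.9706, x2 = 0.8889.
Cost = 0.54·0.9706 + 0.16·0.8889 = 0.66635.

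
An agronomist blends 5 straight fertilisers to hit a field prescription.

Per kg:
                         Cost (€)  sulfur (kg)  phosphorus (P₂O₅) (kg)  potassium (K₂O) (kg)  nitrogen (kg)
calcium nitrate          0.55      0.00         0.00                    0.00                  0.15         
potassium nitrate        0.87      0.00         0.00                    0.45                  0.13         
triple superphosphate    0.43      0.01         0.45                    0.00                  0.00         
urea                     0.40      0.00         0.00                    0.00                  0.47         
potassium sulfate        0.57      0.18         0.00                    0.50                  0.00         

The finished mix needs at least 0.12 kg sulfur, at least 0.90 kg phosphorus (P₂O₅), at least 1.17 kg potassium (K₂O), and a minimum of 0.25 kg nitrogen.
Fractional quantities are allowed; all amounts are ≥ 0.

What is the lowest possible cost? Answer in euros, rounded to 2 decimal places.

€2.41

This is a linear program. Let x1 = kg of calcium nitrate, x2 = kg of potassium nitrate, x3 = kg of triple superphosphate, x4 = kg of urea, x5 = kg of potassium sulfate.
min 0.55x1 + 0.87x2 + 0.43x3 + 0.4x4 + 0.57x5 with:
  0.01x3 + 0.18x5 ≥ 0.12   (sulfur)
  0.45x3 ≥ 0.9   (phosphorus (P₂O₅))
  0.45x2 + 0.5x5 ≥ 1.17   (potassium (K₂O))
  0.15x1 + 0.13x2 + 0.47x4 ≥ 0.25   (nitrogen)
  x1, x2, x3, x4, x5 ≥ 0.
The minimum-cost mix takes nothing from calcium nitrate, potassium nitrate — only triple superphosphate, urea, potassium sulfate. The phosphorus (P₂O₅), potassium (K₂O), nitrogen requirements are met with equality.
Optimal quantities: triple superphosphate = 2 kg, urea = 0.5319 kg, potassium sulfate = 2.34 kg.
Objective = 0.43·2 + 0.4·0.5319 + 0.57·2.34 = 2.4066.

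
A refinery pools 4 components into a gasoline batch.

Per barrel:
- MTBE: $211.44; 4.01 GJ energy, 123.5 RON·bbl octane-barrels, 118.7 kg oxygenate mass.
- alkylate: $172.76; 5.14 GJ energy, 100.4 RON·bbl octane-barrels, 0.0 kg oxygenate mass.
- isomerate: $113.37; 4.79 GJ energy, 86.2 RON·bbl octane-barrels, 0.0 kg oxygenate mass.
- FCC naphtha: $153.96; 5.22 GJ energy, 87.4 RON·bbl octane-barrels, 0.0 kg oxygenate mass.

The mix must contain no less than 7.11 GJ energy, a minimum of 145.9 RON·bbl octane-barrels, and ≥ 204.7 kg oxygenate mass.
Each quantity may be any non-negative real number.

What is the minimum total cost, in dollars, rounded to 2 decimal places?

$369.24

Let x1 = barrels of MTBE, x2 = barrels of alkylate, x3 = barrels of isomerate, x4 = barrels of FCC naphtha.
Minimize 211.44x1 + 172.76x2 + 113.37x3 + 153.96x4 subject to:
  4.01x1 + 5.14x2 + 4.79x3 + 5.22x4 ≥ 7.11   (energy)
  123.5x1 + 100.4x2 + 86.2x3 + 87.4x4 ≥ 145.9   (octane-barrels)
  118.7x1 ≥ 204.7   (oxygenate mass)
  x1, x2, x3, x4 ≥ 0.
At the optimum only MTBE, isomerate are positive (alkylate, FCC naphtha = 0). The energy and oxygenate mass requirements are met with equality.
Solving gives x1 = 1.7245, x3 = 0.040646.
Objective = 211.44·1.7245 + 113.37·0.040646 = 369.2363.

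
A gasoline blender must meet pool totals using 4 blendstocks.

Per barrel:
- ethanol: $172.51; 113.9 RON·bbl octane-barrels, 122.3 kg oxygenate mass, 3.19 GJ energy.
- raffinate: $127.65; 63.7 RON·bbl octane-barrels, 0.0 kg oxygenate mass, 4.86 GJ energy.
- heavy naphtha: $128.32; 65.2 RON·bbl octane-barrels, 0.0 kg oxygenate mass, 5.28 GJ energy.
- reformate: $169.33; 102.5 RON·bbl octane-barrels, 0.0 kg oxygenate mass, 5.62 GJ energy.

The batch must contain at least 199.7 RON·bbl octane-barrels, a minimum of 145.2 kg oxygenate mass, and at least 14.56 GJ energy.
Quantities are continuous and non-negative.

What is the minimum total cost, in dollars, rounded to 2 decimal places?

$466.62

Set it up as a linear program. Let x1 = barrels of ethanol, x2 = barrels of raffinate, x3 = barrels of heavy naphtha, x4 = barrels of reformate.
Minimize 172.51x1 + 127.65x2 + 128.32x3 + 169.33x4 subject to:
  113.9x1 + 63.7x2 + 65.2x3 + 102.5x4 ≥ 199.7   (octane-barrels)
  122.3x1 ≥ 145.2   (oxygenate mass)
  3.19x1 + 4.86x2 + 5.28x3 + 5.62x4 ≥ 14.56   (energy)
  x1, x2, x3, x4 ≥ 0.
The minimum-cost mix takes nothing from raffinate, reformate — only ethanol, heavy naphtha. There the oxygenate mass and energy constraints are tight.
Solving gives x1 = 1.1872, x3 = 2.0403.
Objective = 172.51·1.1872 + 128.32·2.0403 = 466.6152.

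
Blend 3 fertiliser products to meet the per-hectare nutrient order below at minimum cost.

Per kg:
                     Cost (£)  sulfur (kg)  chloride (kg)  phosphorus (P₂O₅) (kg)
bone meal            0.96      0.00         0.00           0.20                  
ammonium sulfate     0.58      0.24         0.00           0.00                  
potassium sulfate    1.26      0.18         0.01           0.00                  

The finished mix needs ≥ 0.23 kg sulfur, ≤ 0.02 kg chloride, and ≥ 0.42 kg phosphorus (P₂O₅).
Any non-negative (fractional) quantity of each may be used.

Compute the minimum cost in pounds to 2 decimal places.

Set it up as a linear program. Let x1 = kg of bone meal, x2 = kg of ammonium sulfate, x3 = kg of potassium sulfate.
Minimise 0.96x1 + 0.58x2 + 1.26x3 with:
  0.24x2 + 0.18x3 ≥ 0.23   (sulfur)
  0.01x3 ≤ 0.02   (chloride)
  0.2x1 ≥ 0.42   (phosphorus (P₂O₅))
  x1, x2, x3 ≥ 0.
The cheapest feasible vertex uses only bone meal, ammonium sulfate; potassium sulfate is not used. The sulfur and phosphorus (P₂O₅) requirements are met with equality.
That vertex is x1 = 2.1, x2 = 0.9583.
Hence cost = 0.96·2.1 + 0.58·0.9583 = £2.5718.

£2.57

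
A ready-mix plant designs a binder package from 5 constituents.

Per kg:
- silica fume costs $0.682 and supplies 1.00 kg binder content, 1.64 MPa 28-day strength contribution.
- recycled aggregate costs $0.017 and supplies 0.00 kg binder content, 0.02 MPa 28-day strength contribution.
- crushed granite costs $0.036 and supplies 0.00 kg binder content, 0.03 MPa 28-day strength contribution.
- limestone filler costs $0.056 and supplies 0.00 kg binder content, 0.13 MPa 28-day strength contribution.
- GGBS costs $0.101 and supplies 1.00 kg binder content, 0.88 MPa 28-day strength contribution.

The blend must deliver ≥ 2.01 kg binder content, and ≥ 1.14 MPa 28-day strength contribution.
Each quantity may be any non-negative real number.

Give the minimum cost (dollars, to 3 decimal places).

$0.203

This is a linear program. Let x1 = kg of silica fume, x2 = kg of recycled aggregate, x3 = kg of crushed granite, x4 = kg of limestone filler, x5 = kg of GGBS.
Minimize 0.682x1 + 0.017x2 + 0.036x3 + 0.056x4 + 0.101x5 with:
  1x1 + 1x5 ≥ 2.01   (binder content)
  1.64x1 + 0.02x2 + 0.03x3 + 0.13x4 + 0.88x5 ≥ 1.14   (28-day strength contribution)
  x1, x2, x3, x4, x5 ≥ 0.
The cheapest feasible vertex uses only GGBS; silica fume, recycled aggregate, crushed granite, limestone filler are not used. Binding constraint: binder content.
Optimal quantities: GGBS = 2.01 kg.
Total cost: 0.101·2.01 = 0.20301.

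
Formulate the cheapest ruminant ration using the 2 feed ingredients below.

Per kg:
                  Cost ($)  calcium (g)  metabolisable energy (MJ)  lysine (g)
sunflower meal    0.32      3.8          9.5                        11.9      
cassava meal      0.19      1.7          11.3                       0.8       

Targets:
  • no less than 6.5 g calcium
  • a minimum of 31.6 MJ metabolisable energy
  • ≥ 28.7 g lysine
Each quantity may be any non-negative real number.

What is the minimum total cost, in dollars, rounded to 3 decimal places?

Set it up as a linear program. Let x1 = kg of sunflower meal, x2 = kg of cassava meal.
Minimise 0.32x1 + 0.19x2 subject to:
  3.8x1 + 1.7x2 ≥ 6.5   (calcium)
  9.5x1 + 11.3x2 ≥ 31.6   (metabolisable energy)
  11.9x1 + 0.8x2 ≥ 28.7   (lysine)
  x1, x2 ≥ 0.
Both inputs are positive at the optimum. The metabolisable energy and lysine requirements are met with equality.
That vertex is x1 = 2.357, x2 = 0.8149.
Objective = 0.32·2.357 + 0.19·0.8149 = 0.90907.

$0.909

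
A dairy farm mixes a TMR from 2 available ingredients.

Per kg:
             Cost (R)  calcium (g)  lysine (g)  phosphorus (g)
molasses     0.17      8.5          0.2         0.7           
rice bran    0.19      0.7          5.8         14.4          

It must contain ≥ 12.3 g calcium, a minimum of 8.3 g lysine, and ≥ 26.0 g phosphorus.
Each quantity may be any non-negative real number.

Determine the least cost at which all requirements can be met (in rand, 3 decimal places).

Set it up as a linear program. Let x1 = kg of molasses, x2 = kg of rice bran.
Minimise 0.17x1 + 0.19x2 s.t.:
  8.5x1 + 0.7x2 ≥ 12.3   (calcium)
  0.2x1 + 5.8x2 ≥ 8.3   (lysine)
  0.7x1 + 14.4x2 ≥ 26   (phosphorus)
  x1, x2 ≥ 0.
Both inputs are positive at the optimum. There the calcium and phosphorus constraints are tight.
That vertex is x1 = 1.304, x2 = 1.742.
Hence cost = 0.17·1.304 + 0.19·1.742 = R0.55266.

R0.553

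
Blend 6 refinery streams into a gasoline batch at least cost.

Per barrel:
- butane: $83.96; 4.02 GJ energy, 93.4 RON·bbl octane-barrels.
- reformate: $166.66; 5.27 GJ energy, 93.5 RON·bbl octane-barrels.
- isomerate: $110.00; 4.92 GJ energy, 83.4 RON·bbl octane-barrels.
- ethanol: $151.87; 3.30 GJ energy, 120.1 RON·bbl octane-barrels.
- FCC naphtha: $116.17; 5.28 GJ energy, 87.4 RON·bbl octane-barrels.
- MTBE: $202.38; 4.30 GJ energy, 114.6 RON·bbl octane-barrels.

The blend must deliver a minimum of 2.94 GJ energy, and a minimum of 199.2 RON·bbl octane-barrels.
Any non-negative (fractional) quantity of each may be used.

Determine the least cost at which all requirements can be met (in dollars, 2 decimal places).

Treat it as an LP. Let x1 = barrels of butane, x2 = barrels of reformate, x3 = barrels of isomerate, x4 = barrels of ethanol, x5 = barrels of FCC naphtha, x6 = barrels of MTBE.
Minimize 83.96x1 + 166.66x2 + 110x3 + 151.87x4 + 116.17x5 + 202.38x6 subject to:
  4.02x1 + 5.27x2 + 4.92x3 + 3.3x4 + 5.28x5 + 4.3x6 ≥ 2.94   (energy)
  93.4x1 + 93.5x2 + 83.4x3 + 120.1x4 + 87.4x5 + 114.6x6 ≥ 199.2   (octane-barrels)
  x1, x2, x3, x4, x5, x6 ≥ 0.
The optimal basis is {butane}; reformate, isomerate, ethanol, FCC naphtha, MTBE drop out. The octane-barrels requirement is met with equality.
Optimal quantities: butane = 2.1328 barrels.
Objective = 83.96·2.1328 = 179.0699.

$179.07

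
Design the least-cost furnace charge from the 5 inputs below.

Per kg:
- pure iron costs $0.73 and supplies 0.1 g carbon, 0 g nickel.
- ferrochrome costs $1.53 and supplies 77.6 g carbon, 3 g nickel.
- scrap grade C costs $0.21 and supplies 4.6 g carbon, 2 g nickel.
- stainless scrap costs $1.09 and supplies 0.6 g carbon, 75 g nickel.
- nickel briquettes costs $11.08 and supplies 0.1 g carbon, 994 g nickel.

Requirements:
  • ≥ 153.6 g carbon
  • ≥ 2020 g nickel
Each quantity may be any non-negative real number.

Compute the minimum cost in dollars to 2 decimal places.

Set it up as a linear program. Let x1 = kg of pure iron, x2 = kg of ferrochrome, x3 = kg of scrap grade C, x4 = kg of stainless scrap, x5 = kg of nickel briquettes.
Minimize 0.73x1 + 1.53x2 + 0.21x3 + 1.09x4 + 11.08x5 subject to:
  0.1x1 + 77.6x2 + 4.6x3 + 0.6x4 + 0.1x5 ≥ 153.6   (carbon)
  3x2 + 2x3 + 75x4 + 994x5 ≥ 2020   (nickel)
  x1, x2, x3, x4, x5 ≥ 0.
The optimal basis is {ferrochrome, nickel briquettes}; pure iron, scrap grade C, stainless scrap drop out. There the carbon and nickel constraints are tight.
Optimal quantities: ferrochrome = 1.97677 kg, nickel briquettes = 2.02623 kg.
Total cost: 1.53·1.97677 + 11.08·2.02623 = 25.4751.

$25.48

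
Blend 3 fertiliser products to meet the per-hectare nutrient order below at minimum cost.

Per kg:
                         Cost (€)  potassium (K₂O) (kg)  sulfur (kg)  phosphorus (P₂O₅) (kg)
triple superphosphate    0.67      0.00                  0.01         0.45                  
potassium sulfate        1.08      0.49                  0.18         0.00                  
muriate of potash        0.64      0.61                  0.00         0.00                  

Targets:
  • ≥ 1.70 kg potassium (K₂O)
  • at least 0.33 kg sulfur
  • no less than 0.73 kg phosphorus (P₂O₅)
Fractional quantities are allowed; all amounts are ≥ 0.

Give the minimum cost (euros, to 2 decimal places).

€3.86

Let x1 = kg of triple superphosphate, x2 = kg of potassium sulfate, x3 = kg of muriate of potash.
Minimize 0.67x1 + 1.08x2 + 0.64x3 s.t.:
  0.49x2 + 0.61x3 ≥ 1.7   (potassium (K₂O))
  0.01x1 + 0.18x2 ≥ 0.33   (sulfur)
  0.45x1 ≥ 0.73   (phosphorus (P₂O₅))
  x1, x2, x3 ≥ 0.
All 3 inputs are positive at the optimum. The potassium (K₂O), sulfur, phosphorus (P₂O₅) requirements are met with equality.
That vertex is x1 = 1.622, x2 = 1.743, x3 = 1.387.
Objective = 0.67·1.622 + 1.08·1.743 + 0.64·1.387 = 3.8569.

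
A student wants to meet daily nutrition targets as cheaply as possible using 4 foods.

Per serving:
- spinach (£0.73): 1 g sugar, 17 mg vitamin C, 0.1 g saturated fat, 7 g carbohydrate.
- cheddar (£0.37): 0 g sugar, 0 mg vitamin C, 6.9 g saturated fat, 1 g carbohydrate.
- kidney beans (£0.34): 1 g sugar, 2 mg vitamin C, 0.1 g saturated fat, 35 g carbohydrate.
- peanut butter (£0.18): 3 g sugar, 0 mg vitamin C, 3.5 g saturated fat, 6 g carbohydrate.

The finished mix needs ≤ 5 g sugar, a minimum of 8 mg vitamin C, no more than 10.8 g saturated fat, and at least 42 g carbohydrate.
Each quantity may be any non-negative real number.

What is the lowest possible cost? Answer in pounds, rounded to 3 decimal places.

Let x1 = servings of spinach, x2 = servings of cheddar, x3 = servings of kidney beans, x4 = servings of peanut butter.
Minimize 0.73x1 + 0.37x2 + 0.34x3 + 0.18x4 subject to:
  1x1 + 1x3 + 3x4 ≤ 5   (sugar)
  17x1 + 2x3 ≥ 8   (vitamin C)
  0.1x1 + 6.9x2 + 0.1x3 + 3.5x4 ≤ 10.8   (saturated fat)
  7x1 + 1x2 + 35x3 + 6x4 ≥ 42   (carbohydrate)
  x1, x2, x3, x4 ≥ 0.
The cheapest feasible vertex uses only spinach, kidney beans; cheddar, peanut butter are not used. The vitamin C and carbohydrate requirements are met with equality.
So spinach = 0.3373 servings, kidney beans = 1.133 servings.
Cost = 0.73·0.3373 + 0.34·1.133 = 0.63145.

£0.631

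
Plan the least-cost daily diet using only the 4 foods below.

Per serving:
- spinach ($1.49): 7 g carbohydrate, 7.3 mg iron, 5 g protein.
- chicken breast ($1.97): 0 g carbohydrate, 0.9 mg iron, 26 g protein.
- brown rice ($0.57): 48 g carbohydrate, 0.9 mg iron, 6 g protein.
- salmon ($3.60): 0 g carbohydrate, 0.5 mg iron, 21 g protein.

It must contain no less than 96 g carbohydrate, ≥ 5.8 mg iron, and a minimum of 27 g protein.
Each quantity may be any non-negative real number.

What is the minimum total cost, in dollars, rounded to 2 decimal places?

$2.82

This is a linear program. Let x1 = servings of spinach, x2 = servings of chicken breast, x3 = servings of brown rice, x4 = servings of salmon.
Minimise 1.49x1 + 1.97x2 + 0.57x3 + 3.6x4 with:
  7x1 + 48x3 ≥ 96   (carbohydrate)
  7.3x1 + 0.9x2 + 0.9x3 + 0.5x4 ≥ 5.8   (iron)
  5x1 + 26x2 + 6x3 + 21x4 ≥ 27   (protein)
  x1, x2, x3, x4 ≥ 0.
The optimal basis is {spinach, chicken breast, brown rice}; salmon drops out. Binding constraints: carbohydrate, iron, protein.
So spinach = 0.4954 servings, chicken breast = 0.4983 servings, brown rice = 1.928 servings.
Total cost: 1.49·0.4954 + 1.97·0.4983 + 0.57·1.928 = 2.8188.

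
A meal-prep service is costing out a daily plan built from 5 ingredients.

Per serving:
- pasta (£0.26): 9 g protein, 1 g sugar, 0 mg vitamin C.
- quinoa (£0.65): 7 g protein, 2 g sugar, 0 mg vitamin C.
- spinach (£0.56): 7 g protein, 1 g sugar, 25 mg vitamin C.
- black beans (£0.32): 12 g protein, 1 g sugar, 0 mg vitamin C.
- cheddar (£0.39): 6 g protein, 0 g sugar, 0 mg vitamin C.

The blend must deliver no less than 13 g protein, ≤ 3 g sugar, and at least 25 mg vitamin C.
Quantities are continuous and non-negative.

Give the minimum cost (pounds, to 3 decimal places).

Let x1 = servings of pasta, x2 = servings of quinoa, x3 = servings of spinach, x4 = servings of black beans, x5 = servings of cheddar.
Minimize 0.26x1 + 0.65x2 + 0.56x3 + 0.32x4 + 0.39x5 subject to:
  9x1 + 7x2 + 7x3 + 12x4 + 6x5 ≥ 13   (protein)
  1x1 + 2x2 + 1x3 + 1x4 ≤ 3   (sugar)
  25x3 ≥ 25   (vitamin C)
  x1, x2, x3, x4, x5 ≥ 0.
The optimal basis is {spinach, black beans}; pasta, quinoa, cheddar drop out. There the protein and vitamin C constraints are tight.
Solving gives x3 = 1, x4 = 0.5.
Total cost: 0.56·1 + 0.32·0.5 = 0.72000.

£0.720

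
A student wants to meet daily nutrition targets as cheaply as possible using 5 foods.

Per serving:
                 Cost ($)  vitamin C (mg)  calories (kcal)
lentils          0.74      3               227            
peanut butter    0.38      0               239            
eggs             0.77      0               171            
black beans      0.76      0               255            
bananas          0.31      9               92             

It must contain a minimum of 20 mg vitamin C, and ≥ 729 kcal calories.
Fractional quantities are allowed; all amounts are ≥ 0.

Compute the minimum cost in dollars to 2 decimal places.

$1.52

This is a linear program. Let x1 = servings of lentils, x2 = servings of peanut butter, x3 = servings of eggs, x4 = servings of black beans, x5 = servings of bananas.
min 0.74x1 + 0.38x2 + 0.77x3 + 0.76x4 + 0.31x5 s.t.:
  3x1 + 9x5 ≥ 20   (vitamin C)
  227x1 + 239x2 + 171x3 + 255x4 + 92x5 ≥ 729   (calories)
  x1, x2, x3, x4, x5 ≥ 0.
The minimum-cost mix takes nothing from lentils, eggs, black beans — only peanut butter, bananas. Binding constraints: vitamin C and calories.
Solving gives x2 = 2.195, x5 = 2.222.
Total cost: 0.38·2.195 + 0.31·2.222 = 1.5229.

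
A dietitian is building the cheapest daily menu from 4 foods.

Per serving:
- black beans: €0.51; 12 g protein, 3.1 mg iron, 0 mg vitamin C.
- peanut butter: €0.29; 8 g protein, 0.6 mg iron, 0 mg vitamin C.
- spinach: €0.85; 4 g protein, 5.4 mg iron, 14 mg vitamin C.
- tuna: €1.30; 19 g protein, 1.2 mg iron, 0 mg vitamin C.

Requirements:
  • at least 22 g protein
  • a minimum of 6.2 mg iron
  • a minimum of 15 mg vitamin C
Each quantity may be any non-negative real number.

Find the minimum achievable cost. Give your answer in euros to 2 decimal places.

€1.55

Treat it as an LP. Let x1 = servings of black beans, x2 = servings of peanut butter, x3 = servings of spinach, x4 = servings of tuna.
Minimise 0.51x1 + 0.29x2 + 0.85x3 + 1.3x4 subject to:
  12x1 + 8x2 + 4x3 + 19x4 ≥ 22   (protein)
  3.1x1 + 0.6x2 + 5.4x3 + 1.2x4 ≥ 6.2   (iron)
  14x3 ≥ 15   (vitamin C)
  x1, x2, x3, x4 ≥ 0.
The cheapest feasible vertex uses only peanut butter, spinach; black beans, tuna are not used. The protein and vitamin C requirements are met with equality.
So peanut butter = 2.214 servings, spinach = 1.071 servings.
Hence cost = 0.29·2.214 + 0.85·1.071 = €1.5524.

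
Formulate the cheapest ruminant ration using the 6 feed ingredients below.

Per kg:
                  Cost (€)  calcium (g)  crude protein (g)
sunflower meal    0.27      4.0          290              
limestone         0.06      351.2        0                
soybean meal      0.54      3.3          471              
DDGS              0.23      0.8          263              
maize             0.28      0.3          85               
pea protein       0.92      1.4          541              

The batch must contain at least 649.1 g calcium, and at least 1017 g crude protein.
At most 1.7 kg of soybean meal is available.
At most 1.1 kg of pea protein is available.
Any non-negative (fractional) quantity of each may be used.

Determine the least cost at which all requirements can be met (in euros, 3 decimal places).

€1.000

Set it up as a linear program. Let x1 = kg of sunflower meal, x2 = kg of limestone, x3 = kg of soybean meal, x4 = kg of DDGS, x5 = kg of maize, x6 = kg of pea protein.
Minimise 0.27x1 + 0.06x2 + 0.54x3 + 0.23x4 + 0.28x5 + 0.92x6 s.t.:
  4x1 + 351.2x2 + 3.3x3 + 0.8x4 + 0.3x5 + 1.4x6 ≥ 649.1   (calcium)
  290x1 + 471x3 + 263x4 + 85x5 + 541x6 ≥ 1017   (crude protein)
  x3 ≤ 1.7
  x6 ≤ 1.1
  x1, x2, x3, x4, x5, x6 ≥ 0.
The optimal basis is {limestone, DDGS}; sunflower meal, soybean meal, maize, pea protein drop out. Binding constraints: calcium and crude protein.
Optimal quantities: limestone = 1.839 kg, DDGS = 3.867 kg.
Cost = 0.06·1.839 + 0.23·3.867 = 0.99975.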